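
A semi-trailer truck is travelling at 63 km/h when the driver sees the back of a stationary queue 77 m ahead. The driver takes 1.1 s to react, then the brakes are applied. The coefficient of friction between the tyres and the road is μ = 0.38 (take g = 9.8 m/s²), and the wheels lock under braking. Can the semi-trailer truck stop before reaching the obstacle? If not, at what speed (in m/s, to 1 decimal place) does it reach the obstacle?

Yes — it stops about 16.6 m short of the obstacle, so it never reaches it

63 km/h ÷ 3.6 = 17.5000 m/s.
a = μg = 0.38 × 9.8 = 3.724 m/s².
Reaction distance = 17.5000 × 1.1 = 19.250 m.
Braking distance = v²/(2a) = 306.250 / 7.448 = 41.118 m.
Total stopping distance = 19.250 + 41.118 = 60.368 m, vs 77 m available — it stops with 77 − 60.368 = 16.632 m to spare.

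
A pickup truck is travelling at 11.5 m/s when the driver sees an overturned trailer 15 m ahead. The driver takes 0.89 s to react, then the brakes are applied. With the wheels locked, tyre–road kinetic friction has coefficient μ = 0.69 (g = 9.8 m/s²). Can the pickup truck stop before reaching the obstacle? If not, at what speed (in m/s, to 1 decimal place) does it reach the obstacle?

No — it strikes the obstacle at 8.2 m/s

a = μg = 0.69 × 9.8 = 6.762 m/s².
Reaction distance = 11.5000 × 0.89 = 10.235 m.
Braking distance needed to stop: v²/(2a) = 132.250 / 13.524 = 9.779 m, so total needed = 10.235 + 9.779 = 20.014 m > 15 m — it cannot stop.
Distance remaining when braking begins: 15 − 10.235 = 4.765 m.
v² = v₀² − 2a·d = 132.250 − 2 × 6.762 × 4.765 = 67.808 m²/s².
v = √67.808 = 8.235 m/s.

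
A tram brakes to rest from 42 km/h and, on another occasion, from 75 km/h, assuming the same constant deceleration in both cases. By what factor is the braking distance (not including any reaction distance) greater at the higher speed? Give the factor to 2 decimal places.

Factor ≈ 3.19

Braking distance d = v²/(2a), so with a fixed, d ∝ v².
Factor = (75/42)² = 1.7857² = 3.1887.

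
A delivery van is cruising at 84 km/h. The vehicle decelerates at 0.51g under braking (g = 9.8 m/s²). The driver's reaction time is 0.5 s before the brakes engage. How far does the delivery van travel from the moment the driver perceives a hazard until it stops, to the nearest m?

Total stopping distance ≈ 66 m

84 km/h ÷ 3.6 = 23.3333 m/s.
a = 0.51 × 9.8 = 4.998 m/s².
Reaction distance = v·t_r = 23.3333 × 0.5 = 11.667 m.
Braking distance = v²/(2a) = 23.3333² / (2 × 4.998) = 544.443 / 9.996 = 54.466 m.
Total = 11.667 + 54.466 = 66.133 m.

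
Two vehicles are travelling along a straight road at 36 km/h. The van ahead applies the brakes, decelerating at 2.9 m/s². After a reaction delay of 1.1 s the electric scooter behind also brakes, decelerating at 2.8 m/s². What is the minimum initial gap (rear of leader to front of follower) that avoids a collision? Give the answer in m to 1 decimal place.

36 km/h ÷ 3.6 = 10.0000 m/s.
Leader travels v²/(2a_L) = 100.000 / 5.800 = 17.241 m before stopping.
Follower covers v·t_r = 10.0000 × 1.1 = 11.000 m while reacting, then v²/(2a_F) = 100.000 / 5.600 = 17.857 m while braking, for a total of 11.000 + 17.857 = 28.857 m.
Since a_F ≤ a_L and the follower starts braking later, the follower is never slower than the leader, so the closest approach is when both have stopped.
Minimum gap = 28.857 − 17.241 = 11.616 m.

Minimum gap ≈ 11.6 m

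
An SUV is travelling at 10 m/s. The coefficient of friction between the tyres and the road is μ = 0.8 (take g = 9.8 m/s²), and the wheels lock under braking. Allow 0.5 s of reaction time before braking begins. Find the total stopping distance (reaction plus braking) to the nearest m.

Total stopping distance ≈ 11 m

a = μg = 0.8 × 9.8 = 7.840 m/s².
Reaction distance = v·t_r = 10.0000 × 0.5 = 5.000 m.
Braking distance = v²/(2a) = 10.0000² / (2 × 7.840) = 100.000 / 15.680 = 6.378 m.
Total = 5.000 + 6.378 = 11.378 m.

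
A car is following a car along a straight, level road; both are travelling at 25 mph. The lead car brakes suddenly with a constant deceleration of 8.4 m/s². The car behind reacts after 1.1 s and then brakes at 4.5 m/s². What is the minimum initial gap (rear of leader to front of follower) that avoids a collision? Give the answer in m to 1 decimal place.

Minimum gap ≈ 18.7 m

25 mph × 0.44704 = 11.1760 m/s.
Leader travels v²/(2a_L) = 124.903 / 16.800 = 7.435 m before stopping.
Follower covers v·t_r = 11.1760 × 1.1 = 12.294 m while reacting, then v²/(2a_F) = 124.903 / 9.000 = 13.878 m while braking, for a total of 12.294 + 13.878 = 26.172 m.
Since a_F ≤ a_L and the follower starts braking later, the follower is never slower than the leader, so the closest approach is when both have stopped.
Minimum gap = 26.172 − 7.435 = 18.737 m.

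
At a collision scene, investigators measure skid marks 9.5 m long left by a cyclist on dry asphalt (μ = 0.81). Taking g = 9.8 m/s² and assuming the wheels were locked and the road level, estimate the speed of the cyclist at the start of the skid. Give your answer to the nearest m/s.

Initial speed ≈ 12 m/s

Deceleration a = μg = 0.81 × 9.8 = 7.938 m/s².
v = √(2a·d) = √(2 × 7.938 × 9.5) = √150.822 = 12.2810 m/s.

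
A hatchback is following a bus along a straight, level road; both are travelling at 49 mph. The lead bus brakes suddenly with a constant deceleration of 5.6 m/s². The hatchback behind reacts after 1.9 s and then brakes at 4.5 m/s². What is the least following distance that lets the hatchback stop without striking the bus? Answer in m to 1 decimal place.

49 mph × 0.44704 = 21.9050 m/s.
Leader travels v²/(2a_L) = 479.829 / 11.200 = 42.842 m before stopping.
Follower covers v·t_r = 21.9050 × 1.9 = 41.620 m while reacting, then v²/(2a_F) = 479.829 / 9.000 = 53.314 m while braking, for a total of 41.620 + 53.314 = 94.934 m.
Since a_F ≤ a_L and the follower starts braking later, the follower is never slower than the leader, so the closest approach is when both have stopped.
Minimum gap = 94.934 − 42.842 = 52.092 m.

Minimum gap ≈ 52.1 m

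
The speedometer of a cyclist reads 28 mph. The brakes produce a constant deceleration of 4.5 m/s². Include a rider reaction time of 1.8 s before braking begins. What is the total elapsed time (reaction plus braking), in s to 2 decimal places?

28 mph × 0.44704 = 12.5171 m/s.
Braking time = v/a = 12.5171 / 4.500 = 2.782 s.
Total = 1.8 + 2.782 = 4.582 s.

Total time ≈ 4.58 s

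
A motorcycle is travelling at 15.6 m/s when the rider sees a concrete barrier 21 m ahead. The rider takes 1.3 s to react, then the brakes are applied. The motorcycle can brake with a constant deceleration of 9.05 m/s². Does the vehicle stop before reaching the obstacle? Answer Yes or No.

Reaction distance = 15.6000 × 1.3 = 20.280 m.
Braking distance = v²/(2a) = 243.360 / 18.100 = 13.445 m.
Total stopping distance = 20.280 + 13.445 = 33.725 m, vs 21 m available — it cannot stop in time and overshoots by 33.725 − 21 = 12.725 m.

No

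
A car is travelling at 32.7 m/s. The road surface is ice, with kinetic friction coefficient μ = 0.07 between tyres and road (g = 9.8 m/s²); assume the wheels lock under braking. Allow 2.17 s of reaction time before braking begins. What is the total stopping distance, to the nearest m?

Total stopping distance ≈ 850 m

a = μg = 0.07 × 9.8 = 0.686 m/s².
Reaction distance = v·t_r = 32.7000 × 2.17 = 70.959 m.
Braking distance = v²/(2a) = 32.7000² / (2 × 0.686) = 1069.290 / 1.372 = 779.366 m.
Total = 70.959 + 779.366 = 850.325 m.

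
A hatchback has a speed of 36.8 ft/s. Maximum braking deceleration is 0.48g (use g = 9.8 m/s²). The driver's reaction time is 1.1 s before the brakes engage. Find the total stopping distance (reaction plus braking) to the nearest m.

36.8 ft/s × 0.3048 = 11.2166 m/s.
a = 0.48 × 9.8 = 4.704 m/s².
Reaction distance = v·t_r = 11.2166 × 1.1 = 12.338 m.
Braking distance = v²/(2a) = 11.2166² / (2 × 4.704) = 125.812 / 9.408 = 13.373 m.
Total = 12.338 + 13.373 = 25.711 m.

Total stopping distance ≈ 26 m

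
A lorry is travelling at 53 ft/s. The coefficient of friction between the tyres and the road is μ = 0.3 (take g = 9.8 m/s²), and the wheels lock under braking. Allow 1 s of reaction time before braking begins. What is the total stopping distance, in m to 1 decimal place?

Total stopping distance ≈ 60.5 m

53 ft/s × 0.3048 = 16.1544 m/s.
a = μg = 0.3 × 9.8 = 2.940 m/s².
Reaction distance = v·t_r = 16.1544 × 1 = 16.154 m.
Braking distance = v²/(2a) = 16.1544² / (2 × 2.940) = 260.965 / 5.880 = 44.382 m.
Total = 16.154 + 44.382 = 60.536 m.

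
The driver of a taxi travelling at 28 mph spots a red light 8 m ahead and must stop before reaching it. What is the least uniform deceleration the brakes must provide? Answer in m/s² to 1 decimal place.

Required deceleration ≈ 9.8 m/s²

28 mph × 0.44704 = 12.5171 m/s.
v² = 2a·d ⇒ a = v²/(2d) = 12.5171² / (2 × 8.000) = 156.678 / 16.000 = 9.7924 m/s².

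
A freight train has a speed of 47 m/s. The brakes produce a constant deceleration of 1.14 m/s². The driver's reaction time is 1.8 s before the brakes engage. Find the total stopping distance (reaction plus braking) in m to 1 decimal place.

Total stopping distance ≈ 1053.5 m

Reaction distance = v·t_r = 47.0000 × 1.8 = 84.600 m.
Braking distance = v²/(2a) = 47.0000² / (2 × 1.140) = 2209.000 / 2.280 = 968.860 m.
Total = 84.600 + 968.860 = 1053.460 m.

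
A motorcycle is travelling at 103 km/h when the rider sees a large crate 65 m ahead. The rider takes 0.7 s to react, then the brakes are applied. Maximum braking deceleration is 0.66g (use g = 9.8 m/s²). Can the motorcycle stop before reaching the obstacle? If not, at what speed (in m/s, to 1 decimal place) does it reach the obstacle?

103 km/h ÷ 3.6 = 28.6111 m/s.
a = 0.66 × 9.8 = 6.468 m/s².
Reaction distance = 28.6111 × 0.7 = 20.028 m.
Braking distance needed to stop: v²/(2a) = 818.595 / 12.936 = 63.280 m, so total needed = 20.028 + 63.280 = 83.308 m > 65 m — it cannot stop.
Distance remaining when braking begins: 65 − 20.028 = 44.972 m.
v² = v₀² − 2a·d = 818.595 − 2 × 6.468 × 44.972 = 236.837 m²/s².
v = √236.837 = 15.390 m/s.

No — it strikes the obstacle at 15.4 m/s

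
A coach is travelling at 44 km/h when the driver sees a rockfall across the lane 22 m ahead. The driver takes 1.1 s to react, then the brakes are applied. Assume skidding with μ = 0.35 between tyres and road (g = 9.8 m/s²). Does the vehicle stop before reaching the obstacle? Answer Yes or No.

44 km/h ÷ 3.6 = 12.2222 m/s.
a = μg = 0.35 × 9.8 = 3.430 m/s².
Reaction distance = 12.2222 × 1.1 = 13.444 m.
Braking distance = v²/(2a) = 149.382 / 6.860 = 21.776 m.
Total stopping distance = 13.444 + 21.776 = 35.220 m, vs 22 m available — it cannot stop in time and overshoots by 35.220 − 22 = 13.220 m.

No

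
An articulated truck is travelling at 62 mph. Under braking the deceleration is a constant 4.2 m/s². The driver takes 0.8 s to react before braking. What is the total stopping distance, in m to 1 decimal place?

62 mph × 0.44704 = 27.7165 m/s.
Reaction distance = v·t_r = 27.7165 × 0.8 = 22.173 m.
Braking distance = v²/(2a) = 27.7165² / (2 × 4.200) = 768.204 / 8.400 = 91.453 m.
Total = 22.173 + 91.453 = 113.626 m.

Total stopping distance ≈ 113.6 m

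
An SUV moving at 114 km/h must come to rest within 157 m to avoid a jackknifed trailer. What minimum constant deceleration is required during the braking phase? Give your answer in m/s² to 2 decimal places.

Required deceleration ≈ 3.19 m/s²

114 km/h ÷ 3.6 = 31.6667 m/s.
v² = 2a·d ⇒ a = v²/(2d) = 31.6667² / (2 × 157.000) = 1002.780 / 314.000 = 3.1936 m/s².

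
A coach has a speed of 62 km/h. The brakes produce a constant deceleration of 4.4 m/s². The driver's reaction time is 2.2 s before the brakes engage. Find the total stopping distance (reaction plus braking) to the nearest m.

62 km/h ÷ 3.6 = 17.2222 m/s.
Reaction distance = v·t_r = 17.2222 × 2.2 = 37.889 m.
Braking distance = v²/(2a) = 17.2222² / (2 × 4.400) = 296.604 / 8.800 = 33.705 m.
Total = 37.889 + 33.705 = 71.594 m.

Total stopping distance ≈ 72 m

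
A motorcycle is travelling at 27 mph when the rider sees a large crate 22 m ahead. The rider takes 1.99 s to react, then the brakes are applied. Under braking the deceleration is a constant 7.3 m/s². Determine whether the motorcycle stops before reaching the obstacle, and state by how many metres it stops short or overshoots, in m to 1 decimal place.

27 mph × 0.44704 = 12.0701 m/s.
Reaction distance = 12.0701 × 1.99 = 24.019 m.
Braking distance = v²/(2a) = 145.687 / 14.600 = 9.979 m.
Total stopping distance = 24.019 + 9.979 = 33.998 m, vs 22 m available — it cannot stop in time and overshoots by 33.998 − 22 = 11.998 m.

No — it overshoots by 12.0 m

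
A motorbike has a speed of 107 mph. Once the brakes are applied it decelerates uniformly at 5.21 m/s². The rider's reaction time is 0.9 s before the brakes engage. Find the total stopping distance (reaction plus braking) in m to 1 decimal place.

Total stopping distance ≈ 262.6 m

107 mph × 0.44704 = 47.8333 m/s.
Reaction distance = v·t_r = 47.8333 × 0.9 = 43.050 m.
Braking distance = v²/(2a) = 47.8333² / (2 × 5.210) = 2288.025 / 10.420 = 219.580 m.
Total = 43.050 + 219.580 = 262.630 m.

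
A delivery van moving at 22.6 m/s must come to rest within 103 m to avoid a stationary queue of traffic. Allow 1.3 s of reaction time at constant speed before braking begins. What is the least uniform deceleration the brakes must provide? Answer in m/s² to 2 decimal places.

Distance covered during reaction = 22.6000 × 1.3 = 29.380 m.
Distance available for braking: 103 − 29.380 = 73.620 m.
v² = 2a·d ⇒ a = v²/(2d) = 22.6000² / (2 × 73.620) = 510.760 / 147.240 = 3.4689 m/s².

Required deceleration ≈ 3.47 m/s²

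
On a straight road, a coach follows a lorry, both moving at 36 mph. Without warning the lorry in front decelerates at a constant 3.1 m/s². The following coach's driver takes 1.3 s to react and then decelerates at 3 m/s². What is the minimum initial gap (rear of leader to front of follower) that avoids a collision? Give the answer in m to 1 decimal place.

Minimum gap ≈ 22.3 m

36 mph × 0.44704 = 16.0934 m/s.
Leader travels v²/(2a_L) = 258.998 / 6.200 = 41.774 m before stopping.
Follower covers v·t_r = 16.0934 × 1.3 = 20.921 m while reacting, then v²/(2a_F) = 258.998 / 6.000 = 43.166 m while braking, for a total of 20.921 + 43.166 = 64.087 m.
Since a_F ≤ a_L and the follower starts braking later, the follower is never slower than the leader, so the closest approach is when both have stopped.
Minimum gap = 64.087 − 41.774 = 22.313 m.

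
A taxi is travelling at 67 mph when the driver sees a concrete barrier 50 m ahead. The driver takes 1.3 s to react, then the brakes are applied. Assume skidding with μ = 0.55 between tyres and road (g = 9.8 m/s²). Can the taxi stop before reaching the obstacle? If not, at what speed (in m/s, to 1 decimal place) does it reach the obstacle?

No — it strikes the obstacle at 27.9 m/s

67 mph × 0.44704 = 29.9517 m/s.
a = μg = 0.55 × 9.8 = 5.390 m/s².
Reaction distance = 29.9517 × 1.3 = 38.937 m.
Braking distance needed to stop: v²/(2a) = 897.104 / 10.780 = 83.219 m, so total needed = 38.937 + 83.219 = 122.156 m > 50 m — it cannot stop.
Distance remaining when braking begins: 50 − 38.937 = 11.063 m.
v² = v₀² − 2a·d = 897.104 − 2 × 5.390 × 11.063 = 777.845 m²/s².
v = √777.845 = 27.890 m/s.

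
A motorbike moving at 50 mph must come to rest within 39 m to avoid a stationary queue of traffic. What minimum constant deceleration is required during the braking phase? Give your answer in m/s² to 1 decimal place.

Required deceleration ≈ 6.4 m/s²

50 mph × 0.44704 = 22.3520 m/s.
v² = 2a·d ⇒ a = v²/(2d) = 22.3520² / (2 × 39.000) = 499.612 / 78.000 = 6.4053 m/s².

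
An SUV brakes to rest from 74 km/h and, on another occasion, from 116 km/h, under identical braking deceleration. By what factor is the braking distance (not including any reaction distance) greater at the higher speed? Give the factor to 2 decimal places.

Braking distance d = v²/(2a), so with a fixed, d ∝ v².
Factor = (116/74)² = 1.5676² = 2.4574.

Factor ≈ 2.46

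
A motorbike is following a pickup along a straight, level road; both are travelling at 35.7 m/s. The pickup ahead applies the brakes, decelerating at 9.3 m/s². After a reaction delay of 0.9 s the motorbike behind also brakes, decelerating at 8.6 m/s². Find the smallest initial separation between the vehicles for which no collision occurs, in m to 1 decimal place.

Leader travels v²/(2a_L) = 1274.490 / 18.600 = 68.521 m before stopping.
Follower covers v·t_r = 35.7000 × 0.9 = 32.130 m while reacting, then v²/(2a_F) = 1274.490 / 17.200 = 74.098 m while braking, for a total of 32.130 + 74.098 = 106.228 m.
Since a_F ≤ a_L and the follower starts braking later, the follower is never slower than the leader, so the closest approach is when both have stopped.
Minimum gap = 106.228 − 68.521 = 37.707 m.

Minimum gap ≈ 37.7 m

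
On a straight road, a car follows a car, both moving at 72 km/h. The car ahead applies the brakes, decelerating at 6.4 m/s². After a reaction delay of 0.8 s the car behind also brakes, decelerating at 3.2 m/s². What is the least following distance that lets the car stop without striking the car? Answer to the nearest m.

72 km/h ÷ 3.6 = 20.0000 m/s.
Leader travels v²/(2a_L) = 400.000 / 12.800 = 31.250 m before stopping.
Follower covers v·t_r = 20.0000 × 0.8 = 16.000 m while reacting, then v²/(2a_F) = 400.000 / 6.400 = 62.500 m while braking, for a total of 16.000 + 62.500 = 78.500 m.
Since a_F ≤ a_L and the follower starts braking later, the follower is never slower than the leader, so the closest approach is when both have stopped.
Minimum gap = 78.500 − 31.250 = 47.250 m.

Minimum gap ≈ 47 m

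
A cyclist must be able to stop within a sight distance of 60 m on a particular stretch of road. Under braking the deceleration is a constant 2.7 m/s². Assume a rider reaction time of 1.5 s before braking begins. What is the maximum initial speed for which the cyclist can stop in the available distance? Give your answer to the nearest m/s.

Maximum speed ≈ 14 m/s

Stopping distance: v·t_r + v²/(2a) = 60 with t_r = 1.5 s and a = 2.700 m/s².
So v² + 8.100 v − 324.00 = 0.
Positive root: v = −a·t_r + √((a·t_r)² + 2a·d) = −4.050 + √(16.402 + 324.00) = 14.4000 m/s.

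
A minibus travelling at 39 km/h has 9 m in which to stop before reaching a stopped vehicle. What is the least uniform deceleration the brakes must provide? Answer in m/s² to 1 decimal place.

Required deceleration ≈ 6.5 m/s²

39 km/h ÷ 3.6 = 10.8333 m/s.
v² = 2a·d ⇒ a = v²/(2d) = 10.8333² / (2 × 9.000) = 117.360 / 18.000 = 6.5200 m/s².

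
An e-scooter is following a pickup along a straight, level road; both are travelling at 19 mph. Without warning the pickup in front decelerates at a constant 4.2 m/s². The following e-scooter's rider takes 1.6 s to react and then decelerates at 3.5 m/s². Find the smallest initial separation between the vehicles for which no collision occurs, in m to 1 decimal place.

Minimum gap ≈ 15.3 m

19 mph × 0.44704 = 8.4938 m/s.
Leader travels v²/(2a_L) = 72.145 / 8.400 = 8.589 m before stopping.
Follower covers v·t_r = 8.4938 × 1.6 = 13.590 m while reacting, then v²/(2a_F) = 72.145 / 7.000 = 10.306 m while braking, for a total of 13.590 + 10.306 = 23.896 m.
Since a_F ≤ a_L and the follower starts braking later, the follower is never slower than the leader, so the closest approach is when both have stopped.
Minimum gap = 23.896 − 8.589 = 15.307 m.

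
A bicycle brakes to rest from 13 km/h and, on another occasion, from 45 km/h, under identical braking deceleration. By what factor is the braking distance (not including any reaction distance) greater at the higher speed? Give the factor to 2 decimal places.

Factor ≈ 11.98

Braking distance d = v²/(2a), so with a fixed, d ∝ v².
Factor = (45/13)² = 3.4615² = 11.9820.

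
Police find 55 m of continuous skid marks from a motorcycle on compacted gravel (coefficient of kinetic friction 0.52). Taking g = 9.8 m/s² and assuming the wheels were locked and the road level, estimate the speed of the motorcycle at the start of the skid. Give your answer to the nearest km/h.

Initial speed ≈ 85 km/h

Deceleration a = μg = 0.52 × 9.8 = 5.096 m/s².
v = √(2a·d) = √(2 × 5.096 × 55) = √560.560 = 23.6761 m/s.
= 23.6761 × 3.6 = 85.234 km/h.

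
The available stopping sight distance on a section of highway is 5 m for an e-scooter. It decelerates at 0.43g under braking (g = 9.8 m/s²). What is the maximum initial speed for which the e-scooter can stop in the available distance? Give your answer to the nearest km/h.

a = 0.43 × 9.8 = 4.214 m/s².
v²/(2a) = d ⇒ v = √(2 × 4.214 × 5) = √42.14 = 6.4915 m/s.
6.4915 m/s × 3.6 = 23.369 km/h.

Maximum speed ≈ 23 km/h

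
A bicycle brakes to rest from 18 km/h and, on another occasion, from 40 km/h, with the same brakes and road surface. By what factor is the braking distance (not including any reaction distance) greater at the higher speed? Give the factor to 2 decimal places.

Factor ≈ 4.94

Braking distance d = v²/(2a), so with a fixed, d ∝ v².
Factor = (40/18)² = 2.2222² = 4.9382.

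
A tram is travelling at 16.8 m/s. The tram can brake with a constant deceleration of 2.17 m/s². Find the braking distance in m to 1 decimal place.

Braking distance = v²/(2a) = 16.8000² / (2 × 2.170) = 282.240 / 4.340 = 65.032 m.

Braking distance ≈ 65.0 m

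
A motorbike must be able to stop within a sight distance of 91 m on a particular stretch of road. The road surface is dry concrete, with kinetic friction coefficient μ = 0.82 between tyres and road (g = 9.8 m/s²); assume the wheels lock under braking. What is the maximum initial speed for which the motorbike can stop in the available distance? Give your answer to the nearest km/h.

a = μg = 0.82 × 9.8 = 8.036 m/s².
v²/(2a) = d ⇒ v = √(2 × 8.036 × 91) = √1462.55 = 38.2433 m/s.
38.2433 m/s × 3.6 = 137.676 km/h.

Maximum speed ≈ 138 km/h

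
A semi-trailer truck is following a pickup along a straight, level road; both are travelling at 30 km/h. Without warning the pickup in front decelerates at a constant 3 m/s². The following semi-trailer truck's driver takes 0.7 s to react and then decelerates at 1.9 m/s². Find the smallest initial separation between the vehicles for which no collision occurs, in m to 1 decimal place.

Minimum gap ≈ 12.5 m

30 km/h ÷ 3.6 = 8.3333 m/s.
Leader travels v²/(2a_L) = 69.444 / 6.000 = 11.574 m before stopping.
Follower covers v·t_r = 8.3333 × 0.7 = 5.833 m while reacting, then v²/(2a_F) = 69.444 / 3.800 = 18.275 m while braking, for a total of 5.833 + 18.275 = 24.108 m.
Since a_F ≤ a_L and the follower starts braking later, the follower is never slower than the leader, so the closest approach is when both have stopped.
Minimum gap = 24.108 − 11.574 = 12.534 m.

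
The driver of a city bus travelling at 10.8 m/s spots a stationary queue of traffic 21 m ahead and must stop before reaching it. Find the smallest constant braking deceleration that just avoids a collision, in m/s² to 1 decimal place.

Required deceleration ≈ 2.8 m/s²

v² = 2a·d ⇒ a = v²/(2d) = 10.8000² / (2 × 21.000) = 116.640 / 42.000 = 2.7771 m/s².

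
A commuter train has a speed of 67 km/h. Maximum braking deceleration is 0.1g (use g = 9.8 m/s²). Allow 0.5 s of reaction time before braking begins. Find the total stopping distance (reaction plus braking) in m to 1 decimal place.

Total stopping distance ≈ 186.0 m

67 km/h ÷ 3.6 = 18.6111 m/s.
a = 0.1 × 9.8 = 0.980 m/s².
Reaction distance = v·t_r = 18.6111 × 0.5 = 9.306 m.
Braking distance = v²/(2a) = 18.6111² / (2 × 0.980) = 346.373 / 1.960 = 176.721 m.
Total = 9.306 + 176.721 = 186.027 m.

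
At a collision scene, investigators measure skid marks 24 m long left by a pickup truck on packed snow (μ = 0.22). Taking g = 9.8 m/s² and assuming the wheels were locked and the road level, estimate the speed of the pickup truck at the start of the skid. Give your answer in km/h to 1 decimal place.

Deceleration a = μg = 0.22 × 9.8 = 2.156 m/s².
v = √(2a·d) = √(2 × 2.156 × 24) = √103.488 = 10.1729 m/s.
= 10.1729 × 3.6 = 36.622 km/h.

Initial speed ≈ 36.6 km/h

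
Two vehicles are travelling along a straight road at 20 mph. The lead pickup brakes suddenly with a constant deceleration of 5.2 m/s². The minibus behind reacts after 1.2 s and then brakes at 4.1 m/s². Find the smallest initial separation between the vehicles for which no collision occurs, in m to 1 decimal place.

Minimum gap ≈ 12.8 m

20 mph × 0.44704 = 8.9408 m/s.
Leader travels v²/(2a_L) = 79.938 / 10.400 = 7.686 m before stopping.
Follower covers v·t_r = 8.9408 × 1.2 = 10.729 m while reacting, then v²/(2a_F) = 79.938 / 8.200 = 9.749 m while braking, for a total of 10.729 + 9.749 = 20.478 m.
Since a_F ≤ a_L and the follower starts braking later, the follower is never slower than the leader, so the closest approach is when both have stopped.
Minimum gap = 20.478 − 7.686 = 12.792 m.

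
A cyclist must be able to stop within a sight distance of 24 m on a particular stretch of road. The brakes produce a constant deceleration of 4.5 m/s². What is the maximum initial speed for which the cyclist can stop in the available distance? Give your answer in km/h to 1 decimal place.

Maximum speed ≈ 52.9 km/h

v²/(2a) = d ⇒ v = √(2 × 4.500 × 24) = √216.00 = 14.6969 m/s.
14.6969 m/s × 3.6 = 52.909 km/h.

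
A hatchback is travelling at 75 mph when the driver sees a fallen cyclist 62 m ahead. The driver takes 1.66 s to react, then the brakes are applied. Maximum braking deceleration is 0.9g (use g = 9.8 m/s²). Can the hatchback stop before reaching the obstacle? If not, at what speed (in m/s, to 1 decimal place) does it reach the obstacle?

No — it strikes the obstacle at 31.8 m/s

75 mph × 0.44704 = 33.5280 m/s.
a = 0.9 × 9.8 = 8.820 m/s².
Reaction distance = 33.5280 × 1.66 = 55.656 m.
Braking distance needed to stop: v²/(2a) = 1124.127 / 17.640 = 63.726 m, so total needed = 55.656 + 63.726 = 119.382 m > 62 m — it cannot stop.
Distance remaining when braking begins: 62 − 55.656 = 6.344 m.
v² = v₀² − 2a·d = 1124.127 − 2 × 8.820 × 6.344 = 1012.219 m²/s².
v = √1012.219 = 31.815 m/s.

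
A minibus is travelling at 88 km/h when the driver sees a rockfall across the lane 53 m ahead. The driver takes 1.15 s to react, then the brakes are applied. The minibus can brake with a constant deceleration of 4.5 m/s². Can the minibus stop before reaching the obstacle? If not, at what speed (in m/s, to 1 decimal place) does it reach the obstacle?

88 km/h ÷ 3.6 = 24.4444 m/s.
Reaction distance = 24.4444 × 1.15 = 28.111 m.
Braking distance needed to stop: v²/(2a) = 597.529 / 9.000 = 66.392 m, so total needed = 28.111 + 66.392 = 94.503 m > 53 m — it cannot stop.
Distance remaining when braking begins: 53 − 28.111 = 24.889 m.
v² = v₀² − 2a·d = 597.529 − 2 × 4.500 × 24.889 = 373.528 m²/s².
v = √373.528 = 19.327 m/s.

No — it strikes the obstacle at 19.3 m/s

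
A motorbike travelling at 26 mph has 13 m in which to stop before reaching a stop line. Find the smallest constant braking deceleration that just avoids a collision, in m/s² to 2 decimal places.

26 mph × 0.44704 = 11.6230 m/s.
v² = 2a·d ⇒ a = v²/(2d) = 11.6230² / (2 × 13.000) = 135.094 / 26.000 = 5.1959 m/s².

Required deceleration ≈ 5.20 m/s²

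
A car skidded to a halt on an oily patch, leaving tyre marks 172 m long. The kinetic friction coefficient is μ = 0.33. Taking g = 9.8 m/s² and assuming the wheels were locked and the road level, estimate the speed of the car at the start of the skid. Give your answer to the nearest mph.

Deceleration a = μg = 0.33 × 9.8 = 3.234 m/s².
v = √(2a·d) = √(2 × 3.234 × 172) = √1112.496 = 33.3541 m/s.
= 33.3541 ÷ 0.44704 = 74.611 mph.

Initial speed ≈ 75 mph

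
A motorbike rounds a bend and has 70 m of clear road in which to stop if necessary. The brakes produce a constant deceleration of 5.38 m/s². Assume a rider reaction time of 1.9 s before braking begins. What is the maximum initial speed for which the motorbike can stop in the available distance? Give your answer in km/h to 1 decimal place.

Maximum speed ≈ 68.6 km/h

Stopping distance: v·t_r + v²/(2a) = 70 with t_r = 1.9 s and a = 5.380 m/s².
So v² + 20.444 v − 753.20 = 0.
Positive root: v = −a·t_r + √((a·t_r)² + 2a·d) = −10.222 + √(104.489 + 753.20) = 19.0643 m/s.
19.0643 m/s × 3.6 = 68.631 km/h.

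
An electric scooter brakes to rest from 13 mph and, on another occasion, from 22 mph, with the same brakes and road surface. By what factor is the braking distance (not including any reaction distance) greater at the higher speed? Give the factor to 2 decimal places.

Factor ≈ 2.86

Braking distance d = v²/(2a), so with a fixed, d ∝ v².
Factor = (22/13)² = 1.6923² = 2.8639.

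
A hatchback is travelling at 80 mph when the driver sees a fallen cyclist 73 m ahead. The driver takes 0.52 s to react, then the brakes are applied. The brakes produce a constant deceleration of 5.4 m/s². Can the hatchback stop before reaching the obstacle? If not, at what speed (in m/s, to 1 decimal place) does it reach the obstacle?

80 mph × 0.44704 = 35.7632 m/s.
Reaction distance = 35.7632 × 0.52 = 18.597 m.
Braking distance needed to stop: v²/(2a) = 1279.006 / 10.800 = 118.426 m, so total needed = 18.597 + 118.426 = 137.023 m > 73 m — it cannot stop.
Distance remaining when braking begins: 73 − 18.597 = 54.403 m.
v² = v₀² − 2a·d = 1279.006 − 2 × 5.400 × 54.403 = 691.454 m²/s².
v = √691.454 = 26.296 m/s.

No — it strikes the obstacle at 26.3 m/s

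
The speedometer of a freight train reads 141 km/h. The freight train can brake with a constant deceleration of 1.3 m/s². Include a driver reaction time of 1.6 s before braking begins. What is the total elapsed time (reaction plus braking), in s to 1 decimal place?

141 km/h ÷ 3.6 = 39.1667 m/s.
Braking time = v/a = 39.1667 / 1.300 = 30.128 s.
Total = 1.6 + 30.128 = 31.728 s.

Total time ≈ 31.7 s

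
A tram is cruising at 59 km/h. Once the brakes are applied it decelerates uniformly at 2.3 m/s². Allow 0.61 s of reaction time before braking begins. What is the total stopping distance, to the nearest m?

Total stopping distance ≈ 68 m

59 km/h ÷ 3.6 = 16.3889 m/s.
Reaction distance = v·t_r = 16.3889 × 0.61 = 9.997 m.
Braking distance = v²/(2a) = 16.3889² / (2 × 2.300) = 268.596 / 4.600 = 58.390 m.
Total = 9.997 + 58.390 = 68.387 m.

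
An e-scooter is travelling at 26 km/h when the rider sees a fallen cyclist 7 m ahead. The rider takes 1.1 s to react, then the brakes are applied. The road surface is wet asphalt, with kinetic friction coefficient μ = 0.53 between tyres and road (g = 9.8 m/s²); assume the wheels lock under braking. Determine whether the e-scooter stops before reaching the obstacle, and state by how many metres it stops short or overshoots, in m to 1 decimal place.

26 km/h ÷ 3.6 = 7.2222 m/s.
a = μg = 0.53 × 9.8 = 5.194 m/s².
Reaction distance = 7.2222 × 1.1 = 7.944 m.
Braking distance = v²/(2a) = 52.160 / 10.388 = 5.021 m.
Total stopping distance = 7.944 + 5.021 = 12.965 m, vs 7 m available — it cannot stop in time and overshoots by 12.965 − 7 = 5.965 m.

No — it overshoots by 6.0 m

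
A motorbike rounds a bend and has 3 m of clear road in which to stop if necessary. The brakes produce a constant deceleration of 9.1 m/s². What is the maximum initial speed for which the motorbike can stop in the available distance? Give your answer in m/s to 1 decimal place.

v²/(2a) = d ⇒ v = √(2 × 9.100 × 3) = √54.60 = 7.3892 m/s.

Maximum speed ≈ 7.4 m/s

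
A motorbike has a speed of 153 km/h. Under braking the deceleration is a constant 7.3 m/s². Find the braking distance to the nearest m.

Braking distance ≈ 124 m

153 km/h ÷ 3.6 = 42.5000 m/s.
Braking distance = v²/(2a) = 42.5000² / (2 × 7.300) = 1806.250 / 14.600 = 123.716 m.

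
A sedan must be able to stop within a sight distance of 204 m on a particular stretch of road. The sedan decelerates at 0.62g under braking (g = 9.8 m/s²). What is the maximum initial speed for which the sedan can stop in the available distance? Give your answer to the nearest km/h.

Maximum speed ≈ 179 km/h

a = 0.62 × 9.8 = 6.076 m/s².
v²/(2a) = d ⇒ v = √(2 × 6.076 × 204) = √2479.01 = 49.7897 m/s.
49.7897 m/s × 3.6 = 179.243 km/h.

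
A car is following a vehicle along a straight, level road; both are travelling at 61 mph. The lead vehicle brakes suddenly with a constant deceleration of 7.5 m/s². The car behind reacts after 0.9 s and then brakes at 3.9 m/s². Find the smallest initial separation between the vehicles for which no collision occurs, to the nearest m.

Minimum gap ≈ 70 m

61 mph × 0.44704 = 27.2694 m/s.
Leader travels v²/(2a_L) = 743.620 / 15.000 = 49.575 m before stopping.
Follower covers v·t_r = 27.2694 × 0.9 = 24.542 m while reacting, then v²/(2a_F) = 743.620 / 7.800 = 95.336 m while braking, for a total of 24.542 + 95.336 = 119.878 m.
Since a_F ≤ a_L and the follower starts braking later, the follower is never slower than the leader, so the closest approach is when both have stopped.
Minimum gap = 119.878 − 49.575 = 70.303 m.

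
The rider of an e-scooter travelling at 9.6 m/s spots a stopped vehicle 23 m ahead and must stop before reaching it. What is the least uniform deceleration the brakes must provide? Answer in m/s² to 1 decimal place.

Required deceleration ≈ 2.0 m/s²

v² = 2a·d ⇒ a = v²/(2d) = 9.6000² / (2 × 23.000) = 92.160 / 46.000 = 2.0035 m/s².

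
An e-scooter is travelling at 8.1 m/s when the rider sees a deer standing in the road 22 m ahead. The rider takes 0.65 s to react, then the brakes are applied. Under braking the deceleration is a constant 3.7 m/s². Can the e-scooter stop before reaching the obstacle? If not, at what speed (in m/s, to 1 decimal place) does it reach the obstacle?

Yes — it stops about 7.9 m short of the obstacle, so it never reaches it

Reaction distance = 8.1000 × 0.65 = 5.265 m.
Braking distance = v²/(2a) = 65.610 / 7.400 = 8.866 m.
Total stopping distance = 5.265 + 8.866 = 14.131 m, vs 22 m available — it stops with 22 − 14.131 = 7.869 m to spare.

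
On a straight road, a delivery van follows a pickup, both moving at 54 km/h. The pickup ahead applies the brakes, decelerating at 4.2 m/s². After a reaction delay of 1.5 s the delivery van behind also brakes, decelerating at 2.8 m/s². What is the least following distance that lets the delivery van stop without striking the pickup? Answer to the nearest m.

54 km/h ÷ 3.6 = 15.0000 m/s.
Leader travels v²/(2a_L) = 225.000 / 8.400 = 26.786 m before stopping.
Follower covers v·t_r = 15.0000 × 1.5 = 22.500 m while reacting, then v²/(2a_F) = 225.000 / 5.600 = 40.179 m while braking, for a total of 22.500 + 40.179 = 62.679 m.
Since a_F ≤ a_L and the follower starts braking later, the follower is never slower than the leader, so the closest approach is when both have stopped.
Minimum gap = 62.679 − 26.786 = 35.893 m.

Minimum gap ≈ 36 m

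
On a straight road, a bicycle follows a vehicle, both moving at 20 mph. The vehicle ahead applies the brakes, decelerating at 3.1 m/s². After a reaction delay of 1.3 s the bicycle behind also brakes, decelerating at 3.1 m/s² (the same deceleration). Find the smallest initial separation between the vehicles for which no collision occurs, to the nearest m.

Minimum gap ≈ 12 m

20 mph × 0.44704 = 8.9408 m/s.
Leader travels v²/(2a_L) = 79.938 / 6.200 = 12.893 m before stopping.
Follower covers v·t_r = 8.9408 × 1.3 = 11.623 m while reacting, then v²/(2a_F) = 79.938 / 6.200 = 12.893 m while braking, for a total of 11.623 + 12.893 = 24.516 m.
Since a_F ≤ a_L and the follower starts braking later, the follower is never slower than the leader, so the closest approach is when both have stopped.
Minimum gap = 24.516 − 12.893 = 11.623 m.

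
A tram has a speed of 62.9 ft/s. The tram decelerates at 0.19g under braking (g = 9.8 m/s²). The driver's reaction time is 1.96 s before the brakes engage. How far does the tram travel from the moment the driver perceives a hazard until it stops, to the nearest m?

Total stopping distance ≈ 136 m

62.9 ft/s × 0.3048 = 19.1719 m/s.
a = 0.19 × 9.8 = 1.862 m/s².
Reaction distance = v·t_r = 19.1719 × 1.96 = 37.577 m.
Braking distance = v²/(2a) = 19.1719² / (2 × 1.862) = 367.562 / 3.724 = 98.701 m.
Total = 37.577 + 98.701 = 136.278 m.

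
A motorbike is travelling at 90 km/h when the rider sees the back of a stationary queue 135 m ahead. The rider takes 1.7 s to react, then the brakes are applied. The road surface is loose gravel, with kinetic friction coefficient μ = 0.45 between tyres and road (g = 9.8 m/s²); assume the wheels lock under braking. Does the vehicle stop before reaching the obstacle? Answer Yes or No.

Yes

90 km/h ÷ 3.6 = 25.0000 m/s.
a = μg = 0.45 × 9.8 = 4.410 m/s².
Reaction distance = 25.0000 × 1.7 = 42.500 m.
Braking distance = v²/(2a) = 625.000 / 8.820 = 70.862 m.
Total stopping distance = 42.500 + 70.862 = 113.362 m, vs 135 m available — it stops with 135 − 113.362 = 21.638 m to spare.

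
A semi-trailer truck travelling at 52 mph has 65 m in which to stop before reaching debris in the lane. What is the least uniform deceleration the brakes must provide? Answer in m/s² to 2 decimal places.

Required deceleration ≈ 4.16 m/s²

52 mph × 0.44704 = 23.2461 m/s.
v² = 2a·d ⇒ a = v²/(2d) = 23.2461² / (2 × 65.000) = 540.381 / 130.000 = 4.1568 m/s².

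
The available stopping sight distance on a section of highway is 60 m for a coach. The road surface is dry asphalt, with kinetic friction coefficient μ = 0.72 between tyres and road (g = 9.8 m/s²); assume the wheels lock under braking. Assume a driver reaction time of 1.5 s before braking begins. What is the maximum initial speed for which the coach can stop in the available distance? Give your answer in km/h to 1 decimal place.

a = μg = 0.72 × 9.8 = 7.056 m/s².
Stopping distance: v·t_r + v²/(2a) = 60 with t_r = 1.5 s and a = 7.056 m/s².
So v² + 21.168 v − 846.72 = 0.
Positive root: v = −a·t_r + √((a·t_r)² + 2a·d) = −10.584 + √(112.021 + 846.72) = 20.3795 m/s.
20.3795 m/s × 3.6 = 73.366 km/h.

Maximum speed ≈ 73.4 km/h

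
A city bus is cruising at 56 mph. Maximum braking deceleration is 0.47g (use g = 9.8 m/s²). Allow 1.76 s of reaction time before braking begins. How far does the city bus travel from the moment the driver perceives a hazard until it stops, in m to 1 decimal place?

56 mph × 0.44704 = 25.0342 m/s.
a = 0.47 × 9.8 = 4.606 m/s².
Reaction distance = v·t_r = 25.0342 × 1.76 = 44.060 m.
Braking distance = v²/(2a) = 25.0342² / (2 × 4.606) = 626.711 / 9.212 = 68.032 m.
Total = 44.060 + 68.032 = 112.092 m.

Total stopping distance ≈ 112.1 m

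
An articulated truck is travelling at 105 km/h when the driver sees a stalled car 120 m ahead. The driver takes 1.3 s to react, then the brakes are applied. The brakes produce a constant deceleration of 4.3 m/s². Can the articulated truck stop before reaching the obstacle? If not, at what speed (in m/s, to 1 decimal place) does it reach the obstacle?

105 km/h ÷ 3.6 = 29.1667 m/s.
Reaction distance = 29.1667 × 1.3 = 37.917 m.
Braking distance needed to stop: v²/(2a) = 850.696 / 8.600 = 98.918 m, so total needed = 37.917 + 98.918 = 136.835 m > 120 m — it cannot stop.
Distance remaining when braking begins: 120 − 37.917 = 82.083 m.
v² = v₀² − 2a·d = 850.696 − 2 × 4.300 × 82.083 = 144.782 m²/s².
v = √144.782 = 12.033 m/s.

No — it strikes the obstacle at 12.0 m/s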